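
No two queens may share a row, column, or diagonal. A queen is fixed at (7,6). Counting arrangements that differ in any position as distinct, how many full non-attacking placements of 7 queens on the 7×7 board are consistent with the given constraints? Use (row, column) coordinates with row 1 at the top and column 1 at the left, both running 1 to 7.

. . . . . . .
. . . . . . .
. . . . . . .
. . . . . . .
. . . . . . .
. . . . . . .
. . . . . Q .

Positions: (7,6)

Branch on row 1: col 1 → 1; col 2 → 4; col 3 → 1; col 4 → 1; col 5 → 0; col 7 → 0.
Sum: 1 + 4 + 1 + 1 + 0 + 0 = 7.

7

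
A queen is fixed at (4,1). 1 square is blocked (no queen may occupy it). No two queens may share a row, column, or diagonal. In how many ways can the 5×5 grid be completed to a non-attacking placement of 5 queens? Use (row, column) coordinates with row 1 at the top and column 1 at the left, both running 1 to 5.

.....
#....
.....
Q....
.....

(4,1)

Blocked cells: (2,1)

2

Branch on row 1: col 2 → 1; col 3 → 0; col 5 → 1.
Sum: 1 + 0 + 1 = 2.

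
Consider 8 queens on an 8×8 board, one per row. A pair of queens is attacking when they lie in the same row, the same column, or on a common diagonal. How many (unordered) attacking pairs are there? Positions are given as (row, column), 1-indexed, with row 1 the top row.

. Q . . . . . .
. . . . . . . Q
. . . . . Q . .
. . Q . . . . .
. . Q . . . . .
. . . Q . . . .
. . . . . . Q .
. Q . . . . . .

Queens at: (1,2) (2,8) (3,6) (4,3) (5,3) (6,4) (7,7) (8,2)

6

Same column: (1,2)–(8,2) (column 2); (4,3)–(5,3) (column 3).
Same diagonal: (2,8)–(6,4) (|2−6| = |8−4| = 4); (2,8)–(8,2) (|2−8| = |8−2| = 6); (5,3)–(6,4) (|5−6| = |3−4| = 1); (6,4)–(8,2) (|6−8| = |4−2| = 2).
Total attacking pairs: 6.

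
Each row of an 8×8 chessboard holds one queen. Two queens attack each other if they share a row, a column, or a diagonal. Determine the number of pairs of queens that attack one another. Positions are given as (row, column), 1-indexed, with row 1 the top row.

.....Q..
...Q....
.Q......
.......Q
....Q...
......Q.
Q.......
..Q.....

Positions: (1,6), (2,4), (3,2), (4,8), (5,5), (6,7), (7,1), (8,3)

All columns are distinct and no two queens satisfy |Δrow| = |Δcol|, so no pair attacks.

0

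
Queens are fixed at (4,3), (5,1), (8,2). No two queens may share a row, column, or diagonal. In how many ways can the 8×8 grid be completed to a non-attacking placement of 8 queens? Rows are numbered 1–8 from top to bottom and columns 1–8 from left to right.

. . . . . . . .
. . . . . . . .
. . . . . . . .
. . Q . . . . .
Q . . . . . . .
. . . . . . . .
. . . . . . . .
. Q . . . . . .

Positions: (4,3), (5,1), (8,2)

Branch on row 1: col 4 → 2; col 7 → 0; col 8 → 0.
Sum: 2 + 0 + 0 = 2.

2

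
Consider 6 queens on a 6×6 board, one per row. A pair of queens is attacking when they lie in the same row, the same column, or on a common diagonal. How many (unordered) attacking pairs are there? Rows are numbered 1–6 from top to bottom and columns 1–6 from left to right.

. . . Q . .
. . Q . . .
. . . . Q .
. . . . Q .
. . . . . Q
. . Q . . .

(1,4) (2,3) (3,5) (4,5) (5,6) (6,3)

7

Same column: (2,3)–(6,3) (column 3); (3,5)–(4,5) (column 5).
Same diagonal: (1,4)–(2,3) (|1−2| = |4−3| = 1); (2,3)–(4,5) (|2−4| = |3−5| = 2); (2,3)–(5,6) (|2−5| = |3−6| = 3); (4,5)–(5,6) (|4−5| = |5−6| = 1); (4,5)–(6,3) (|4−6| = |5−3| = 2).
Total attacking pairs: 7.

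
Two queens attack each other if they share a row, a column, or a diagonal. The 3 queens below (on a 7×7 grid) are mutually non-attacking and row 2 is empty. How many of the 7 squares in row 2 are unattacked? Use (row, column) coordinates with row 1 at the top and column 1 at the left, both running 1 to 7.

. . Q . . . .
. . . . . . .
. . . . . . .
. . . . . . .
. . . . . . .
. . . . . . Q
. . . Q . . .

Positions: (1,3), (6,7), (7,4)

(1,3) attacks row 2 at column 3 and diagonals 2, 4.
(6,7) attacks row 2 at column 7 and diagonals 3.
(7,4) attacks row 2 at column 4.
Attacked columns: {2, 3, 4, 7}. Safe: {1, 5, 6}.

3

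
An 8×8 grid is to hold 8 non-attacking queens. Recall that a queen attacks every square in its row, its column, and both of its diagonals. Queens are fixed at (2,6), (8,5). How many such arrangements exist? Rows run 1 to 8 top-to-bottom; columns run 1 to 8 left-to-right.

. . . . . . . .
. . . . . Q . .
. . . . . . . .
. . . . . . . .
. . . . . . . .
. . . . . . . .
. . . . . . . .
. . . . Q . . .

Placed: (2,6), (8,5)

6

Branch on row 1: col 1 → 1; col 2 → 2; col 3 → 2; col 4 → 1; col 8 → 0.
Sum: 1 + 2 + 2 + 1 + 0 = 6.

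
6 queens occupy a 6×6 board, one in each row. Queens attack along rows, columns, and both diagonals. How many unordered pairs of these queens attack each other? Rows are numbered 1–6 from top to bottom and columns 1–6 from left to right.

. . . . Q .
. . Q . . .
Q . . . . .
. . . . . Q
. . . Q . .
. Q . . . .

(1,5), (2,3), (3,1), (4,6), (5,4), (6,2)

All columns are distinct and no two queens satisfy |Δrow| = |Δcol|, so no pair attacks.

0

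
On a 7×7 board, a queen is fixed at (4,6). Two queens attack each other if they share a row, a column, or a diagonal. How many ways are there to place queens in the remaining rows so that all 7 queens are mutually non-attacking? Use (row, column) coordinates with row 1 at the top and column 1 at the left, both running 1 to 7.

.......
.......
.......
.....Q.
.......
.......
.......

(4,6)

6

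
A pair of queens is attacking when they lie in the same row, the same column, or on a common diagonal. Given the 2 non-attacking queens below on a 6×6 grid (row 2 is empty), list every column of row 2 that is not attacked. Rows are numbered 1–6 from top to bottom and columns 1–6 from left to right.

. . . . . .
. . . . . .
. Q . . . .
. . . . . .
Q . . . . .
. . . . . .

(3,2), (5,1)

columns 5, 6

(3,2) attacks row 2 at column 2 and diagonals 1, 3.
(5,1) attacks row 2 at column 1 and diagonals 4.
Attacked columns: {1, 2, 3, 4}. Safe: {5, 6}.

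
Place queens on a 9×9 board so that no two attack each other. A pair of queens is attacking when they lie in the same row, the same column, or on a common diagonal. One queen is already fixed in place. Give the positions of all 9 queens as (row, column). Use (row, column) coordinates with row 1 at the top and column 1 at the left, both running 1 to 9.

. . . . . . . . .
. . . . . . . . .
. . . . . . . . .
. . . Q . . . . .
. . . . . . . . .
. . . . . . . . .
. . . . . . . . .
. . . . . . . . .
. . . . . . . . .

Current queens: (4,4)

(1,5) (2,7) (3,9) (4,4) (5,8) (6,1) (7,3) (8,6) (9,2)

Row 1: attacked by (4,4)→{1,4,7}. Safe: 2, 3, 5, 6, 8, 9. Place at column 5.
Row 2: attacked by (1,5)→{4,5,6}; (4,4)→{2,4,6}. Safe: 1, 3, 7, 8, 9. Place at column 7.
Row 3: attacked by (1,5)→{3,5,7}; (2,7)→{6,7,8}; (4,4)→{3,4,5}. Safe: 1, 2, 9. Place at column 9.
Row 5: attacked by (1,5)→{1,5,9}; (2,7)→{4,7}; (3,9)→{7,9}; (4,4)→{3,4,5}. Safe: 2, 6, 8. Place at column 8.
Row 6: attacked by (1,5)→{5}; (2,7)→{3,7}; (3,9)→{6,9}; (4,4)→{2,4,6}; (5,8)→{7,8,9}. Safe: 1. Place at column 1.
Row 7: attacked by (1,5)→{5}; (2,7)→{2,7}; (3,9)→{5,9}; (4,4)→{1,4,7}; (5,8)→{6,8}; (6,1)→{1,2}. Safe: 3. Place at column 3.
Row 8: attacked by (1,5)→{5}; (2,7)→{1,7}; (3,9)→{4,9}; (4,4)→{4,8}; (5,8)→{5,8}; (6,1)→{1,3}; (7,3)→{2,3,4}. Safe: 6. Place at column 6.
Row 9: attacked by (1,5)→{5}; (2,7)→{7}; (3,9)→{3,9}; (4,4)→{4,9}; (5,8)→{4,8}; (6,1)→{1,4}; (7,3)→{1,3,5}; (8,6)→{5,6,7}. Safe: 2. Place at column 2.
Columns [5, 7, 9, 4, 8, 1, 3, 6, 2], r−c [-4, -5, -6, 0, -3, 5, 4, 2, 7], r+c [6, 9, 12, 8, 13, 7, 10, 14, 11] are all distinct, so no two queens attack.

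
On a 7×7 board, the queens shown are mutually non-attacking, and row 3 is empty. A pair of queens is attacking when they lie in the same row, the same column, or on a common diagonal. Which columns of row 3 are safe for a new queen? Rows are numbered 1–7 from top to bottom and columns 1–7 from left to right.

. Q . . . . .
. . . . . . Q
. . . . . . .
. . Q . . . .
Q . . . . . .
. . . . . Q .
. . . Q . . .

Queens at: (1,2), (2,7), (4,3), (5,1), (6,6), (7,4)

columns 5

(1,2) attacks row 3 at column 2 and diagonals 4.
(2,7) attacks row 3 at column 7 and diagonals 6.
(4,3) attacks row 3 at column 3 and diagonals 2, 4.
(5,1) attacks row 3 at column 1 and diagonals 3.
(6,6) attacks row 3 at column 6 and diagonals 3.
(7,4) attacks row 3 at column 4.
Attacked columns: {1, 2, 3, 4, 6, 7}. Safe: {5}.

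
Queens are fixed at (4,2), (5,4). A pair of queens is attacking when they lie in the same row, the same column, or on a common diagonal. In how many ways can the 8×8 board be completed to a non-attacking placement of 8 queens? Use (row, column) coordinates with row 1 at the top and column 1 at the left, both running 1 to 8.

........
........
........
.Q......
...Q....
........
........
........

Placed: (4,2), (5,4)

2

Branch on row 1: col 1 → 0; col 3 → 1; col 6 → 1; col 7 → 0.
Sum: 0 + 1 + 1 + 0 = 2.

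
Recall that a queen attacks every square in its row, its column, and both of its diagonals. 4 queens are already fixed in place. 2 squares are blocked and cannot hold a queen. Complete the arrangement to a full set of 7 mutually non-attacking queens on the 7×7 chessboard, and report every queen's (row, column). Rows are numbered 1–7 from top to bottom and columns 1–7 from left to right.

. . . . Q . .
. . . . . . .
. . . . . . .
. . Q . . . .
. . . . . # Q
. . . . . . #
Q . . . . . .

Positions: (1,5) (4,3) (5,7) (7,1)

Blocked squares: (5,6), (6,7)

Row 2: attacked by (1,5)→{4,5,6}; (4,3)→{1,3,5}; (5,7)→{4,7}; (7,1)→{1,6}. Safe: 2. Place at column 2.
Row 3: attacked by (1,5)→{3,5,7}; (2,2)→{1,2,3}; (4,3)→{2,3,4}; (5,7)→{5,7}; (7,1)→{1,5}. Safe: 6. Place at column 6.
Row 6: attacked by (1,5)→{5}; (2,2)→{2,6}; (3,6)→{3,6}; (4,3)→{1,3,5}; (5,7)→{6,7}; (7,1)→{1,2}. Blocked: 7. Safe: 4. Place at column 4.
Columns [5, 2, 6, 3, 7, 4, 1], r−c [-4, 0, -3, 1, -2, 2, 6], r+c [6, 4, 9, 7, 12, 10, 8] are all distinct, so no two queens attack.

(1,5) (2,2) (3,6) (4,3) (5,7) (6,4) (7,1)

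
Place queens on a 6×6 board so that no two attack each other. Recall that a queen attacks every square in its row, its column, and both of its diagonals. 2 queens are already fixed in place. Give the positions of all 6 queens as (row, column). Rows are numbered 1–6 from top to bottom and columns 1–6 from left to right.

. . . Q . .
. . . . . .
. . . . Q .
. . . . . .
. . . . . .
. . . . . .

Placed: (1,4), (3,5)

(1,4) (2,1) (3,5) (4,2) (5,6) (6,3)

Row 2: attacked by (1,4)→{3,4,5}; (3,5)→{4,5,6}. Safe: 1, 2. Place at column 1.
Row 4: attacked by (1,4)→{1,4}; (2,1)→{1,3}; (3,5)→{4,5,6}. Safe: 2. Place at column 2.
Row 5: attacked by (1,4)→{4}; (2,1)→{1,4}; (3,5)→{3,5}; (4,2)→{1,2,3}. Safe: 6. Place at column 6.
Row 6: attacked by (1,4)→{4}; (2,1)→{1,5}; (3,5)→{2,5}; (4,2)→{2,4}; (5,6)→{5,6}. Safe: 3. Place at column 3.
Columns [4, 1, 5, 2, 6, 3], r−c [-3, 1, -2, 2, -1, 3], r+c [5, 3, 8, 6, 11, 9] are all distinct, so no two queens attack.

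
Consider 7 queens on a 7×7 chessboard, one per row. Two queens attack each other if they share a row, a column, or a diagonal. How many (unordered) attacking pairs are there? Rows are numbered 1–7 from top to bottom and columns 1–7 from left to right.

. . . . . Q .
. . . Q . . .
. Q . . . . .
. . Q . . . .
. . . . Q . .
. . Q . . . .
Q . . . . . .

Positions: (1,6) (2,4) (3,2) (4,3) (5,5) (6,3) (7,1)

Same column: (4,3)–(6,3) (column 3).
Same diagonal: (1,6)–(4,3) (|1−4| = |6−3| = 3); (3,2)–(4,3) (|3−4| = |2−3| = 1).
Total attacking pairs: 3.

3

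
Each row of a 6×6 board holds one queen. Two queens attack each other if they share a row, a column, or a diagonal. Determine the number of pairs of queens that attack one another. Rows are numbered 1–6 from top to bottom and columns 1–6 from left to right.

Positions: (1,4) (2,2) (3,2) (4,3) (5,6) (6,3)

4

Same column: (2,2)–(3,2) (column 2); (4,3)–(6,3) (column 3).
Same diagonal: (1,4)–(3,2) (|1−3| = |4−2| = 2); (3,2)–(4,3) (|3−4| = |2−3| = 1).
Total attacking pairs: 4.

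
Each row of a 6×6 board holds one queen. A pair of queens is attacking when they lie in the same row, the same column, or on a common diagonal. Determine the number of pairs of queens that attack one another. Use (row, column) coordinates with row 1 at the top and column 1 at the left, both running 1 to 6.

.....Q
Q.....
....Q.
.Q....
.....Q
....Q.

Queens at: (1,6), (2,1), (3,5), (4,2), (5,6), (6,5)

Same column: (1,6)–(5,6) (column 6); (3,5)–(6,5) (column 5).
Same diagonal: (2,1)–(6,5) (|2−6| = |1−5| = 4); (5,6)–(6,5) (|5−6| = |6−5| = 1).
Total attacking pairs: 4.

4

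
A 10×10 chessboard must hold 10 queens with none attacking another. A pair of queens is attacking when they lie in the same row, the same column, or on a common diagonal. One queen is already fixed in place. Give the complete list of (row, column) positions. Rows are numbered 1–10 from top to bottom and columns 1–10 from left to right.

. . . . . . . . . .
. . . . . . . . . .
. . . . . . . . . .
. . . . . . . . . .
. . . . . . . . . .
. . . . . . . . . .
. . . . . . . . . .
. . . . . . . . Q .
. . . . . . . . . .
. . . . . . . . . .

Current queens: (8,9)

Row 1: attacked by (8,9)→{2,9}. Safe: 1, 3, 4, 5, 6, 7, 8, 10. Place at column 10.
Row 2: attacked by (1,10)→{9,10}; (8,9)→{3,9}. Safe: 1, 2, 4, 5, 6, 7, 8. Place at column 7.
Row 3: attacked by (1,10)→{8,10}; (2,7)→{6,7,8}; (8,9)→{4,9}. Safe: 1, 2, 3, 5. Place at column 5.
Row 4: attacked by (1,10)→{7,10}; (2,7)→{5,7,9}; (3,5)→{4,5,6}; (8,9)→{5,9}. Safe: 1, 2, 3, 8. Place at column 2.
Row 5: attacked by (1,10)→{6,10}; (2,7)→{4,7,10}; (3,5)→{3,5,7}; (4,2)→{1,2,3}; (8,9)→{6,9}. Safe: 8. Place at column 8.
Row 6: attacked by (1,10)→{5,10}; (2,7)→{3,7}; (3,5)→{2,5,8}; (4,2)→{2,4}; (5,8)→{7,8,9}; (8,9)→{7,9}. Safe: 1, 6. Place at column 1.
Row 7: attacked by (1,10)→{4,10}; (2,7)→{2,7}; (3,5)→{1,5,9}; (4,2)→{2,5}; (5,8)→{6,8,10}; (6,1)→{1,2}; (8,9)→{8,9,10}. Safe: 3. Place at column 3.
Row 9: attacked by (1,10)→{2,10}; (2,7)→{7}; (3,5)→{5}; (4,2)→{2,7}; (5,8)→{4,8}; (6,1)→{1,4}; (7,3)→{1,3,5}; (8,9)→{8,9,10}. Safe: 6. Place at column 6.
Row 10: attacked by (1,10)→{1,10}; (2,7)→{7}; (3,5)→{5}; (4,2)→{2,8}; (5,8)→{3,8}; (6,1)→{1,5}; (7,3)→{3,6}; (8,9)→{7,9}; (9,6)→{5,6,7}. Safe: 4. Place at column 4.
Columns [10, 7, 5, 2, 8, 1, 3, 9, 6, 4], r−c [-9, -5, -2, 2, -3, 5, 4, -1, 3, 6], r+c [11, 9, 8, 6, 13, 7, 10, 17, 15, 14] are all distinct, so no two queens attack.

(1,10) (2,7) (3,5) (4,2) (5,8) (6,1) (7,3) (8,9) (9,6) (10,4)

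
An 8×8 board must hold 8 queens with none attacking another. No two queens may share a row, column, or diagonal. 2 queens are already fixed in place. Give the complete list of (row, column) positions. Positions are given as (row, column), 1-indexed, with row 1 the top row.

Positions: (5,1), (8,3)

(1,6) (2,8) (3,2) (4,4) (5,1) (6,7) (7,5) (8,3)

Row 1: attacked by (5,1)→{1,5}; (8,3)→{3}. Safe: 2, 4, 6, 7, 8. Place at column 6.
Row 2: attacked by (1,6)→{5,6,7}; (5,1)→{1,4}; (8,3)→{3}. Safe: 2, 8. Place at column 8.
Row 3: attacked by (1,6)→{4,6,8}; (2,8)→{7,8}; (5,1)→{1,3}; (8,3)→{3,8}. Safe: 2, 5. Place at column 2.
Row 4: attacked by (1,6)→{3,6}; (2,8)→{6,8}; (3,2)→{1,2,3}; (5,1)→{1,2}; (8,3)→{3,7}. Safe: 4, 5. Place at column 4.
Row 6: attacked by (1,6)→{1,6}; (2,8)→{4,8}; (3,2)→{2,5}; (4,4)→{2,4,6}; (5,1)→{1,2}; (8,3)→{1,3,5}. Safe: 7. Place at column 7.
Row 7: attacked by (1,6)→{6}; (2,8)→{3,8}; (3,2)→{2,6}; (4,4)→{1,4,7}; (5,1)→{1,3}; (6,7)→{6,7,8}; (8,3)→{2,3,4}. Safe: 5. Place at column 5.
Columns [6, 8, 2, 4, 1, 7, 5, 3], r−c [-5, -6, 1, 0, 4, -1, 2, 5], r+c [7, 10, 5, 8, 6, 13, 12, 11] are all distinct, so no two queens attack.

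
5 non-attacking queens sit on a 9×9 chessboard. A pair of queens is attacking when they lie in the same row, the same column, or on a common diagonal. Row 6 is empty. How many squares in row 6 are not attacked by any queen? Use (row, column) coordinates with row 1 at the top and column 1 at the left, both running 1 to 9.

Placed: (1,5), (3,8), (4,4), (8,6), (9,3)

(1,5) attacks row 6 at column 5.
(3,8) attacks row 6 at column 8 and diagonals 5.
(4,4) attacks row 6 at column 4 and diagonals 2, 6.
(8,6) attacks row 6 at column 6 and diagonals 4, 8.
(9,3) attacks row 6 at column 3 and diagonals 6.
Attacked columns: {2, 3, 4, 5, 6, 8}. Safe: {1, 7, 9}.

3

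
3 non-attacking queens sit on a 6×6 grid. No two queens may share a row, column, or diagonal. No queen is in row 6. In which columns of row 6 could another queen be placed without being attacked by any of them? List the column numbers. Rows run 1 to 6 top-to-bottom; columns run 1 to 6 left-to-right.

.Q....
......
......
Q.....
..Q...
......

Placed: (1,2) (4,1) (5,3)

columns 5, 6

(1,2) attacks row 6 at column 2.
(4,1) attacks row 6 at column 1 and diagonals 3.
(5,3) attacks row 6 at column 3 and diagonals 2, 4.
Attacked columns: {1, 2, 3, 4}. Safe: {5, 6}.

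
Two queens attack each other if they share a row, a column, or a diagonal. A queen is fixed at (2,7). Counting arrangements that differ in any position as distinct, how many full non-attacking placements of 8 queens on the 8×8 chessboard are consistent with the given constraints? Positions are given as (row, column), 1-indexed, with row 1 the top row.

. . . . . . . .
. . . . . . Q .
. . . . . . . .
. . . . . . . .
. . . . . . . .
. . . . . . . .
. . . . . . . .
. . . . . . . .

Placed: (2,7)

Branch on row 1: col 1 → 2; col 2 → 2; col 3 → 2; col 4 → 4; col 5 → 6.
Sum: 2 + 2 + 2 + 4 + 6 = 16.

16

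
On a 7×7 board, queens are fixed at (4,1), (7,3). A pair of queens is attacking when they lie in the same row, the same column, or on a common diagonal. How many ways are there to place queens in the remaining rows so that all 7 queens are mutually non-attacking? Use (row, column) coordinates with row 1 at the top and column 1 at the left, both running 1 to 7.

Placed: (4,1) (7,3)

1

Branch on row 1: col 2 → 0; col 5 → 0; col 6 → 1; col 7 → 0.
Sum: 0 + 0 + 1 + 0 = 1.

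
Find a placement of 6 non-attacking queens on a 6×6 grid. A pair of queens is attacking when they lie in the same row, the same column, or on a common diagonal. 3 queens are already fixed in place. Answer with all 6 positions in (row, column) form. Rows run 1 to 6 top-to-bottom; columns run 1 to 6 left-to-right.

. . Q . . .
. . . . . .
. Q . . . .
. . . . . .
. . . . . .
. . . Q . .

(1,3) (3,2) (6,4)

(1,3) (2,6) (3,2) (4,5) (5,1) (6,4)

Row 2: attacked by (1,3)→{2,3,4}; (3,2)→{1,2,3}; (6,4)→{4}. Safe: 5, 6. Place at column 6.
Row 4: attacked by (1,3)→{3,6}; (2,6)→{4,6}; (3,2)→{1,2,3}; (6,4)→{2,4,6}. Safe: 5. Place at column 5.
Row 5: attacked by (1,3)→{3}; (2,6)→{3,6}; (3,2)→{2,4}; (4,5)→{4,5,6}; (6,4)→{3,4,5}. Safe: 1. Place at column 1.
Columns [3, 6, 2, 5, 1, 4], r−c [-2, -4, 1, -1, 4, 2], r+c [4, 8, 5, 9, 6, 10] are all distinct, so no two queens attack.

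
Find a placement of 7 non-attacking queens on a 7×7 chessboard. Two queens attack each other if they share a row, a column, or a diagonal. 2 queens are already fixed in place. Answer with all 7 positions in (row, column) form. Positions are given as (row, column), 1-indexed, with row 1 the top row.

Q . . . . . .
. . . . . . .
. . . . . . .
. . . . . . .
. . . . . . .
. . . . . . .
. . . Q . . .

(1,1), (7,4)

(1,1) (2,5) (3,2) (4,6) (5,3) (6,7) (7,4)

Row 2: attacked by (1,1)→{1,2}; (7,4)→{4}. Safe: 3, 5, 6, 7. Place at column 5.
Row 3: attacked by (1,1)→{1,3}; (2,5)→{4,5,6}; (7,4)→{4}. Safe: 2, 7. Place at column 2.
Row 4: attacked by (1,1)→{1,4}; (2,5)→{3,5,7}; (3,2)→{1,2,3}; (7,4)→{1,4,7}. Safe: 6. Place at column 6.
Row 5: attacked by (1,1)→{1,5}; (2,5)→{2,5}; (3,2)→{2,4}; (4,6)→{5,6,7}; (7,4)→{2,4,6}. Safe: 3. Place at column 3.
Row 6: attacked by (1,1)→{1,6}; (2,5)→{1,5}; (3,2)→{2,5}; (4,6)→{4,6}; (5,3)→{2,3,4}; (7,4)→{3,4,5}. Safe: 7. Place at column 7.
Columns [1, 5, 2, 6, 3, 7, 4], r−c [0, -3, 1, -2, 2, -1, 3], r+c [2, 7, 5, 10, 8, 13, 11] are all distinct, so no two queens attack.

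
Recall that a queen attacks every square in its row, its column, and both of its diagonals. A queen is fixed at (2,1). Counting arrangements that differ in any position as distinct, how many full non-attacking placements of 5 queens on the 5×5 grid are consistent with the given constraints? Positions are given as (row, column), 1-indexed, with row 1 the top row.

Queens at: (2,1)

2

Branch on row 1: col 3 → 1; col 4 → 1; col 5 → 0.
Sum: 1 + 1 + 0 = 2.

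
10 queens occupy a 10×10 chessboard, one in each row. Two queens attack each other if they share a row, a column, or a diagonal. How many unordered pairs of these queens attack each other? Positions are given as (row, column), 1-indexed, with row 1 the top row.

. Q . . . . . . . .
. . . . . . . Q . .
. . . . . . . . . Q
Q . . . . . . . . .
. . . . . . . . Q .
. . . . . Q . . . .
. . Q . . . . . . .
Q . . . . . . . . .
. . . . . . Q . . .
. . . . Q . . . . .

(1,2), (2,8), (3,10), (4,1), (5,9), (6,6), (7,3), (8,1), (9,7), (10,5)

2

Same column: (4,1)–(8,1) (column 1).
Same diagonal: (2,8)–(7,3) (|2−7| = |8−3| = 5).
Total attacking pairs: 2.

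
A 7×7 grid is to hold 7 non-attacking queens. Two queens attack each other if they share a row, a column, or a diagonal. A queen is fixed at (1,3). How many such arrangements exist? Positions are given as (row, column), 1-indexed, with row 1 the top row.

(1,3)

Branch on row 2: col 1 → 2; col 5 → 1; col 6 → 1; col 7 → 2.
Sum: 2 + 1 + 1 + 2 = 6.

6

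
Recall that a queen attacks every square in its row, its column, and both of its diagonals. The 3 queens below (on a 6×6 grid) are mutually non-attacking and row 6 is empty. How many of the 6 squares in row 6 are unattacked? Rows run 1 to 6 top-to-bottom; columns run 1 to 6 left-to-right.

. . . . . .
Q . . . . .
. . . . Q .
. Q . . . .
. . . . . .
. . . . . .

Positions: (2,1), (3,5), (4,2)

(2,1) attacks row 6 at column 1 and diagonals 5.
(3,5) attacks row 6 at column 5 and diagonals 2.
(4,2) attacks row 6 at column 2 and diagonals 4.
Attacked columns: {1, 2, 4, 5}. Safe: {3, 6}.

2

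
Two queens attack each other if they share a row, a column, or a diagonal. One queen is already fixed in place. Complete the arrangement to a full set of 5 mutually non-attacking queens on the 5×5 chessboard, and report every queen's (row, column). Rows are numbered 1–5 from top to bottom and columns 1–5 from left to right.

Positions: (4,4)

(1,5) (2,3) (3,1) (4,4) (5,2)

Row 1: attacked by (4,4)→{1,4}. Safe: 2, 3, 5. Place at column 5.
Row 2: attacked by (1,5)→{4,5}; (4,4)→{2,4}. Safe: 1, 3. Place at column 3.
Row 3: attacked by (1,5)→{3,5}; (2,3)→{2,3,4}; (4,4)→{3,4,5}. Safe: 1. Place at column 1.
Row 5: attacked by (1,5)→{1,5}; (2,3)→{3}; (3,1)→{1,3}; (4,4)→{3,4,5}. Safe: 2. Place at column 2.
Columns [5, 3, 1, 4, 2], r−c [-4, -1, 2, 0, 3], r+c [6, 5, 4, 8, 7] are all distinct, so no two queens attack.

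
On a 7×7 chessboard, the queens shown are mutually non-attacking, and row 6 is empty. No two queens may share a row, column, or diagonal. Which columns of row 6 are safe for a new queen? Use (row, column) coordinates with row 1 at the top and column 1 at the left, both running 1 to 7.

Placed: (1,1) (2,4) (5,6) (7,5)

(1,1) attacks row 6 at column 1 and diagonals 6.
(2,4) attacks row 6 at column 4.
(5,6) attacks row 6 at column 6 and diagonals 5, 7.
(7,5) attacks row 6 at column 5 and diagonals 4, 6.
Attacked columns: {1, 4, 5, 6, 7}. Safe: {2, 3}.

columns 2, 3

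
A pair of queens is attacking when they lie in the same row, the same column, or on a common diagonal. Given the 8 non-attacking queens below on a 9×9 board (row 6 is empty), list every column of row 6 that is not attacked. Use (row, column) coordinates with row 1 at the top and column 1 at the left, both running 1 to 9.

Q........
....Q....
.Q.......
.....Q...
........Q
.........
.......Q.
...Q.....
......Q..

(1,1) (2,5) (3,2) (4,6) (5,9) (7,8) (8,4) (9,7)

columns 3

(1,1) attacks row 6 at column 1 and diagonals 6.
(2,5) attacks row 6 at column 5 and diagonals 1, 9.
(3,2) attacks row 6 at column 2 and diagonals 5.
(4,6) attacks row 6 at column 6 and diagonals 4, 8.
(5,9) attacks row 6 at column 9 and diagonals 8.
(7,8) attacks row 6 at column 8 and diagonals 7, 9.
(8,4) attacks row 6 at column 4 and diagonals 2, 6.
(9,7) attacks row 6 at column 7 and diagonals 4.
Attacked columns: {1, 2, 4, 5, 6, 7, 8, 9}. Safe: {3}.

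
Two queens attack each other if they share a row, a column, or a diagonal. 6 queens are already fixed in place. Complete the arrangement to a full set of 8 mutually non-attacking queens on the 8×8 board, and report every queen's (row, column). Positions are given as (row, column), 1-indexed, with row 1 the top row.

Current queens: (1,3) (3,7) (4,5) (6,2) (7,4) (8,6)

Row 2: attacked by (1,3)→{2,3,4}; (3,7)→{6,7,8}; (4,5)→{3,5,7}; (6,2)→{2,6}; (7,4)→{4}; (8,6)→{6}. Safe: 1. Place at column 1.
Row 5: attacked by (1,3)→{3,7}; (2,1)→{1,4}; (3,7)→{5,7}; (4,5)→{4,5,6}; (6,2)→{1,2,3}; (7,4)→{2,4,6}; (8,6)→{3,6}. Safe: 8. Place at column 8.
Columns [3, 1, 7, 5, 8, 2, 4, 6], r−c [-2, 1, -4, -1, -3, 4, 3, 2], r+c [4, 3, 10, 9, 13, 8, 11, 14] are all distinct, so no two queens attack.

(1,3) (2,1) (3,7) (4,5) (5,8) (6,2) (7,4) (8,6)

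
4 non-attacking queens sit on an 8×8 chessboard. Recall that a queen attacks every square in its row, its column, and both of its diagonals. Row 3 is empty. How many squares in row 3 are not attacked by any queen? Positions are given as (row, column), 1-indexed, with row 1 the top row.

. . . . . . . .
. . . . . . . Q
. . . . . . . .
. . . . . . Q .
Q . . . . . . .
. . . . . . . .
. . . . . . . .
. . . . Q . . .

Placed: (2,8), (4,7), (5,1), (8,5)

2

(2,8) attacks row 3 at column 8 and diagonals 7.
(4,7) attacks row 3 at column 7 and diagonals 6, 8.
(5,1) attacks row 3 at column 1 and diagonals 3.
(8,5) attacks row 3 at column 5.
Attacked columns: {1, 3, 5, 6, 7, 8}. Safe: {2, 4}.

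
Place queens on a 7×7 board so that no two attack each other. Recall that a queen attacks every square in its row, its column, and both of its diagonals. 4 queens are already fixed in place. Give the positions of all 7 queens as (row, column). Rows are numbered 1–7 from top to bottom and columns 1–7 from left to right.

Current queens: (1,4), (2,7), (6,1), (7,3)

Row 3: attacked by (1,4)→{2,4,6}; (2,7)→{6,7}; (6,1)→{1,4}; (7,3)→{3,7}. Safe: 5. Place at column 5.
Row 4: attacked by (1,4)→{1,4,7}; (2,7)→{5,7}; (3,5)→{4,5,6}; (6,1)→{1,3}; (7,3)→{3,6}. Safe: 2. Place at column 2.
Row 5: attacked by (1,4)→{4}; (2,7)→{4,7}; (3,5)→{3,5,7}; (4,2)→{1,2,3}; (6,1)→{1,2}; (7,3)→{1,3,5}. Safe: 6. Place at column 6.
Columns [4, 7, 5, 2, 6, 1, 3], r−c [-3, -5, -2, 2, -1, 5, 4], r+c [5, 9, 8, 6, 11, 7, 10] are all distinct, so no two queens attack.

(1,4) (2,7) (3,5) (4,2) (5,6) (6,1) (7,3)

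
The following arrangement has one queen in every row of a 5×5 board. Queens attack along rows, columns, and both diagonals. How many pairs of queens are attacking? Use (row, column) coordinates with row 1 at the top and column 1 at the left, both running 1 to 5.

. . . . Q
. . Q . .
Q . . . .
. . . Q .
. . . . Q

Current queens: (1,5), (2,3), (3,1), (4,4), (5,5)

2

Same column: (1,5)–(5,5) (column 5).
Same diagonal: (4,4)–(5,5) (|4−5| = |4−5| = 1).
Total attacking pairs: 2.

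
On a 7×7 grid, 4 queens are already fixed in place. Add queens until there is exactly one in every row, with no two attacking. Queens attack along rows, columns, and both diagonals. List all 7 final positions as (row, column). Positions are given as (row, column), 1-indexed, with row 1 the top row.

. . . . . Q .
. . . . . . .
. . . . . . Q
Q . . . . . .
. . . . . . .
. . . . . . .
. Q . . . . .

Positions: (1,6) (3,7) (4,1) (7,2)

(1,6) (2,4) (3,7) (4,1) (5,3) (6,5) (7,2)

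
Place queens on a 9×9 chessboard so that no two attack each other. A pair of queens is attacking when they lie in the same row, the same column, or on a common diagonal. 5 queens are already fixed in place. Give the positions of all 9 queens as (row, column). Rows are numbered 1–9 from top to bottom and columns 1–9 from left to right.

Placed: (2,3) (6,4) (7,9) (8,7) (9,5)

(1,1) (2,3) (3,6) (4,8) (5,2) (6,4) (7,9) (8,7) (9,5)

Row 1: attacked by (2,3)→{2,3,4}; (6,4)→{4,9}; (7,9)→{3,9}; (8,7)→{7}; (9,5)→{5}. Safe: 1, 6, 8. Place at column 1.
Row 3: attacked by (1,1)→{1,3}; (2,3)→{2,3,4}; (6,4)→{1,4,7}; (7,9)→{5,9}; (8,7)→{2,7}; (9,5)→{5}. Safe: 6, 8. Place at column 6.
Row 4: attacked by (1,1)→{1,4}; (2,3)→{1,3,5}; (3,6)→{5,6,7}; (6,4)→{2,4,6}; (7,9)→{6,9}; (8,7)→{3,7}; (9,5)→{5}. Safe: 8. Place at column 8.
Row 5: attacked by (1,1)→{1,5}; (2,3)→{3,6}; (3,6)→{4,6,8}; (4,8)→{7,8,9}; (6,4)→{3,4,5}; (7,9)→{7,9}; (8,7)→{4,7}; (9,5)→{1,5,9}. Safe: 2. Place at column 2.
Columns [1, 3, 6, 8, 2, 4, 9, 7, 5], r−c [0, -1, -3, -4, 3, 2, -2, 1, 4], r+c [2, 5, 9, 12, 7, 10, 16, 15, 14] are all distinct, so no two queens attack.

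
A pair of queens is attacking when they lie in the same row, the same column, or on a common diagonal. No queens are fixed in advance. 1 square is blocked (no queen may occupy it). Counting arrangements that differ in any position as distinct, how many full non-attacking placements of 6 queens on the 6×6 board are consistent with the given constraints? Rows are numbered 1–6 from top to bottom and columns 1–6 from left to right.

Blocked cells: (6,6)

Branch on row 1: col 1 → 0; col 2 → 1; col 3 → 1; col 4 → 1; col 5 → 1; col 6 → 0.
Sum: 0 + 1 + 1 + 1 + 1 + 0 = 4.

4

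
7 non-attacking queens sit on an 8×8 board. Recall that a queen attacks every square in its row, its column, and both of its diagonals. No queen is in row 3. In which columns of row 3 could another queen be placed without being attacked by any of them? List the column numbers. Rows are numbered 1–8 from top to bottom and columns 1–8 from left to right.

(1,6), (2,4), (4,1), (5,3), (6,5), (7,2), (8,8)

columns 7

(1,6) attacks row 3 at column 6 and diagonals 4, 8.
(2,4) attacks row 3 at column 4 and diagonals 3, 5.
(4,1) attacks row 3 at column 1 and diagonals 2.
(5,3) attacks row 3 at column 3 and diagonals 1, 5.
(6,5) attacks row 3 at column 5 and diagonals 2, 8.
(7,2) attacks row 3 at column 2 and diagonals 6.
(8,8) attacks row 3 at column 8 and diagonals 3.
Attacked columns: {1, 2, 3, 4, 5, 6, 8}. Safe: {7}.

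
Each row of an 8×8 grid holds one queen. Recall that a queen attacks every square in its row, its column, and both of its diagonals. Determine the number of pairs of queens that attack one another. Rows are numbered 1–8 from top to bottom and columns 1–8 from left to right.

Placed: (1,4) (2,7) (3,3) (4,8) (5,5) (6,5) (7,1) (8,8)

Same column: (4,8)–(8,8) (column 8); (5,5)–(6,5) (column 5).
Same diagonal: (3,3)–(5,5) (|3−5| = |3−5| = 2); (3,3)–(8,8) (|3−8| = |3−8| = 5); (5,5)–(8,8) (|5−8| = |5−8| = 3).
Total attacking pairs: 5.

5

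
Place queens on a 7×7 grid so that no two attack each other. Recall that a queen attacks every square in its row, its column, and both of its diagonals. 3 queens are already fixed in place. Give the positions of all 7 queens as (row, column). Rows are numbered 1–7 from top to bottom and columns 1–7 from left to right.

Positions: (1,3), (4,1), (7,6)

Row 2: attacked by (1,3)→{2,3,4}; (4,1)→{1,3}; (7,6)→{1,6}. Safe: 5, 7. Place at column 7.
Row 3: attacked by (1,3)→{1,3,5}; (2,7)→{6,7}; (4,1)→{1,2}; (7,6)→{2,6}. Safe: 4. Place at column 4.
Row 5: attacked by (1,3)→{3,7}; (2,7)→{4,7}; (3,4)→{2,4,6}; (4,1)→{1,2}; (7,6)→{4,6}. Safe: 5. Place at column 5.
Row 6: attacked by (1,3)→{3}; (2,7)→{3,7}; (3,4)→{1,4,7}; (4,1)→{1,3}; (5,5)→{4,5,6}; (7,6)→{5,6,7}. Safe: 2. Place at column 2.
Columns [3, 7, 4, 1, 5, 2, 6], r−c [-2, -5, -1, 3, 0, 4, 1], r+c [4, 9, 7, 5, 10, 8, 13] are all distinct, so no two queens attack.

(1,3) (2,7) (3,4) (4,1) (5,5) (6,2) (7,6)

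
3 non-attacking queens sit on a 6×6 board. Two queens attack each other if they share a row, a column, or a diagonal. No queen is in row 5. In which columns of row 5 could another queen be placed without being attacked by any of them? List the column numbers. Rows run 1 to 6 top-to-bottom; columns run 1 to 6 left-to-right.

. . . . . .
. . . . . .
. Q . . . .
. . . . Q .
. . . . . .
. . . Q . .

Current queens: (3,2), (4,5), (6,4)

(3,2) attacks row 5 at column 2 and diagonals 4.
(4,5) attacks row 5 at column 5 and diagonals 4, 6.
(6,4) attacks row 5 at column 4 and diagonals 3, 5.
Attacked columns: {2, 3, 4, 5, 6}. Safe: {1}.

columns 1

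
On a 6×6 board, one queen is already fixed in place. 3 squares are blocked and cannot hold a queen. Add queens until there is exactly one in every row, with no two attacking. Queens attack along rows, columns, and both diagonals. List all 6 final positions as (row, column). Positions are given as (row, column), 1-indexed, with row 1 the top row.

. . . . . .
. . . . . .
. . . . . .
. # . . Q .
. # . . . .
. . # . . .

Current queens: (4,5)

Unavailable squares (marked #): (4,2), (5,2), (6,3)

(1,3) (2,6) (3,2) (4,5) (5,1) (6,4)

Row 1: attacked by (4,5)→{2,5}. Safe: 1, 3, 4, 6. Place at column 3.
Row 2: attacked by (1,3)→{2,3,4}; (4,5)→{3,5}. Safe: 1, 6. Place at column 6.
Row 3: attacked by (1,3)→{1,3,5}; (2,6)→{5,6}; (4,5)→{4,5,6}. Safe: 2. Place at column 2.
Row 5: attacked by (1,3)→{3}; (2,6)→{3,6}; (3,2)→{2,4}; (4,5)→{4,5,6}. Blocked: 2. Safe: 1. Place at column 1.
Row 6: attacked by (1,3)→{3}; (2,6)→{2,6}; (3,2)→{2,5}; (4,5)→{3,5}; (5,1)→{1,2}. Blocked: 3. Safe: 4. Place at column 4.
Columns [3, 6, 2, 5, 1, 4], r−c [-2, -4, 1, -1, 4, 2], r+c [4, 8, 5, 9, 6, 10] are all distinct, so no two queens attack.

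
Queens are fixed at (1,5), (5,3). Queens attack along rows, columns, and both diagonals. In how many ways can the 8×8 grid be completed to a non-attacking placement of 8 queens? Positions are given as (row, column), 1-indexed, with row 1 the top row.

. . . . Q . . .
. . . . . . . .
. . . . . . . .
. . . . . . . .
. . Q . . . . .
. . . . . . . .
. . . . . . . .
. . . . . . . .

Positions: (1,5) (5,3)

6

Branch on row 2: col 1 → 1; col 2 → 1; col 7 → 3; col 8 → 1.
Sum: 1 + 1 + 3 + 1 = 6.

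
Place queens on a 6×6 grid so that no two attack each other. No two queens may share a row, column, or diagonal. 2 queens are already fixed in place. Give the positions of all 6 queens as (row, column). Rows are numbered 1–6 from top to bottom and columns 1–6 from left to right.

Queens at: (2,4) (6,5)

Row 1: attacked by (2,4)→{3,4,5}; (6,5)→{5}. Safe: 1, 2, 6. Place at column 2.
Row 3: attacked by (1,2)→{2,4}; (2,4)→{3,4,5}; (6,5)→{2,5}. Safe: 1, 6. Place at column 6.
Row 4: attacked by (1,2)→{2,5}; (2,4)→{2,4,6}; (3,6)→{5,6}; (6,5)→{3,5}. Safe: 1. Place at column 1.
Row 5: attacked by (1,2)→{2,6}; (2,4)→{1,4}; (3,6)→{4,6}; (4,1)→{1,2}; (6,5)→{4,5,6}. Safe: 3. Place at column 3.
Columns [2, 4, 6, 1, 3, 5], r−c [-1, -2, -3, 3, 2, 1], r+c [3, 6, 9, 5, 8, 11] are all distinct, so no two queens attack.

(1,2) (2,4) (3,6) (4,1) (5,3) (6,5)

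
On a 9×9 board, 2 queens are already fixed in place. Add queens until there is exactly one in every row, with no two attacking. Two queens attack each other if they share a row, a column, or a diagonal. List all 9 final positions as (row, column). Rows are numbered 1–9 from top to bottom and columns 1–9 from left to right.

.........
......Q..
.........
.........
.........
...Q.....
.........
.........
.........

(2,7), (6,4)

Row 1: attacked by (2,7)→{6,7,8}; (6,4)→{4,9}. Safe: 1, 2, 3, 5. Place at column 2.
Row 3: attacked by (1,2)→{2,4}; (2,7)→{6,7,8}; (6,4)→{1,4,7}. Safe: 3, 5, 9. Place at column 5.
Row 4: attacked by (1,2)→{2,5}; (2,7)→{5,7,9}; (3,5)→{4,5,6}; (6,4)→{2,4,6}. Safe: 1, 3, 8. Place at column 1.
Row 5: attacked by (1,2)→{2,6}; (2,7)→{4,7}; (3,5)→{3,5,7}; (4,1)→{1,2}; (6,4)→{3,4,5}. Safe: 8, 9. Place at column 9.
Row 7: attacked by (1,2)→{2,8}; (2,7)→{2,7}; (3,5)→{1,5,9}; (4,1)→{1,4}; (5,9)→{7,9}; (6,4)→{3,4,5}. Safe: 6. Place at column 6.
Row 8: attacked by (1,2)→{2,9}; (2,7)→{1,7}; (3,5)→{5}; (4,1)→{1,5}; (5,9)→{6,9}; (6,4)→{2,4,6}; (7,6)→{5,6,7}. Safe: 3, 8. Place at column 8.
Row 9: attacked by (1,2)→{2}; (2,7)→{7}; (3,5)→{5}; (4,1)→{1,6}; (5,9)→{5,9}; (6,4)→{1,4,7}; (7,6)→{4,6,8}; (8,8)→{7,8,9}. Safe: 3. Place at column 3.
Columns [2, 7, 5, 1, 9, 4, 6, 8, 3], r−c [-1, -5, -2, 3, -4, 2, 1, 0, 6], r+c [3, 9, 8, 5, 14, 10, 13, 16, 12] are all distinct, so no two queens attack.

(1,2) (2,7) (3,5) (4,1) (5,9) (6,4) (7,6) (8,8) (9,3)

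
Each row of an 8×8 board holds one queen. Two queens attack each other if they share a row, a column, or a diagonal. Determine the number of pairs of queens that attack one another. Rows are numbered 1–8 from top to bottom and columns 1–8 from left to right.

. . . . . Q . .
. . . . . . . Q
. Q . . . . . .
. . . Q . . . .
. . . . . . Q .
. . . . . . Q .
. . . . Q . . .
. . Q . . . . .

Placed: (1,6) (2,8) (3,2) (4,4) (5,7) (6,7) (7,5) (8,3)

Same column: (5,7)–(6,7) (column 7).
Same diagonal: (5,7)–(7,5) (|5−7| = |7−5| = 2).
Total attacking pairs: 2.

2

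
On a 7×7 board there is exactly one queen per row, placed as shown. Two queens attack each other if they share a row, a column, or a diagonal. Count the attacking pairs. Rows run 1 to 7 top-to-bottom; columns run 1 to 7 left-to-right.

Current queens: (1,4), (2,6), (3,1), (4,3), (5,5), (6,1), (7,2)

Same column: (3,1)–(6,1) (column 1).
Same diagonal: (4,3)–(6,1) (|4−6| = |3−1| = 2); (6,1)–(7,2) (|6−7| = |1−2| = 1).
Total attacking pairs: 3.

3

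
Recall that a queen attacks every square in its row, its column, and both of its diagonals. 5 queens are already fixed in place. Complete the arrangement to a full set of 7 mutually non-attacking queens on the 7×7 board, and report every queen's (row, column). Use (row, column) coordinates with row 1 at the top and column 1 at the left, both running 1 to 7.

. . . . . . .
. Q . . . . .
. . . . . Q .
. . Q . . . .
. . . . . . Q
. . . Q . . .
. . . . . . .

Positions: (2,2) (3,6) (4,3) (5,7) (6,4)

(1,5) (2,2) (3,6) (4,3) (5,7) (6,4) (7,1)

Row 1: attacked by (2,2)→{1,2,3}; (3,6)→{4,6}; (4,3)→{3,6}; (5,7)→{3,7}; (6,4)→{4}. Safe: 5. Place at column 5.
Row 7: attacked by (1,5)→{5}; (2,2)→{2,7}; (3,6)→{2,6}; (4,3)→{3,6}; (5,7)→{5,7}; (6,4)→{3,4,5}. Safe: 1. Place at column 1.
Columns [5, 2, 6, 3, 7, 4, 1], r−c [-4, 0, -3, 1, -2, 2, 6], r+c [6, 4, 9, 7, 12, 10, 8] are all distinct, so no two queens attack.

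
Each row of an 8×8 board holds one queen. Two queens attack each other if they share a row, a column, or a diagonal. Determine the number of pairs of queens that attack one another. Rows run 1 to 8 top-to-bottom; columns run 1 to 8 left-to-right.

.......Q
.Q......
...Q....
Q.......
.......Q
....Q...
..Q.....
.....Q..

Same column: (1,8)–(5,8) (column 8).
Total attacking pairs: 1.

1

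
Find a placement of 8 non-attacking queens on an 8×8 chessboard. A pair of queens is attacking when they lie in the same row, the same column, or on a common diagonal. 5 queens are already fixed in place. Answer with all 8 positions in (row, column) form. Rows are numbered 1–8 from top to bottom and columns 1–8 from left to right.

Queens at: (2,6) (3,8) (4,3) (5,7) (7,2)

(1,1) (2,6) (3,8) (4,3) (5,7) (6,4) (7,2) (8,5)

Row 1: attacked by (2,6)→{5,6,7}; (3,8)→{6,8}; (4,3)→{3,6}; (5,7)→{3,7}; (7,2)→{2,8}. Safe: 1, 4. Place at column 1.
Row 6: attacked by (1,1)→{1,6}; (2,6)→{2,6}; (3,8)→{5,8}; (4,3)→{1,3,5}; (5,7)→{6,7,8}; (7,2)→{1,2,3}. Safe: 4. Place at column 4.
Row 8: attacked by (1,1)→{1,8}; (2,6)→{6}; (3,8)→{3,8}; (4,3)→{3,7}; (5,7)→{4,7}; (6,4)→{2,4,6}; (7,2)→{1,2,3}. Safe: 5. Place at column 5.
Columns [1, 6, 8, 3, 7, 4, 2, 5], r−c [0, -4, -5, 1, -2, 2, 5, 3], r+c [2, 8, 11, 7, 12, 10, 9, 13] are all distinct, so no two queens attack.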